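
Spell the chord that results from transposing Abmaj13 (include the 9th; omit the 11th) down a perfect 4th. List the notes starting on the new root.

Transposed root: Ab → Eb (perfect 4th down). So we spell Eb major thirteenth:
Root: Eb
Major 3rd (3rd): G
Perfect 5th (5th): Bb
Major 7th (7th): D
Major 9th (9th): F
Major 13th (13th): C

Eb  G  Bb  D  F  C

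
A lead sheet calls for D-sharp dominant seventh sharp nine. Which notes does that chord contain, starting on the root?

Root D#, quality dominant seventh sharp nine:
root → D#
3rd (major 3rd) → F##
5th (perfect 5th) → A#
7th (minor 7th) → C#
9th (augmented 9th) → E##

D# F## A# C# E##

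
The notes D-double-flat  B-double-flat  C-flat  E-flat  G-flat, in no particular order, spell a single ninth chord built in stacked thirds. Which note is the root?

C-flat

Arranged so that each adjacent pair is a third by letter name: C-flat – E-flat – G-flat – B-double-flat – D-double-flat.
The bottom of that stack, C-flat, is the root (this is C-flat dominant seventh flat nine).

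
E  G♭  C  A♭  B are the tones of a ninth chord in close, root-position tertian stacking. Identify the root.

A♭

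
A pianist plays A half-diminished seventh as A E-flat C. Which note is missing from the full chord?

The full A half-diminished seventh chord is A, C, E-flat, G.
Comparing with the voicing, the minor 7th (7th) — G — is absent.

G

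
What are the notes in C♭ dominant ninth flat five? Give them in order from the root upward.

C♭ – E♭ – G𝄫 – B𝄫 – D♭

Root C♭, quality dominant ninth flat five:
- root: C♭
- major 3rd: E♭
- diminished 5th: G𝄫
- minor 7th: B𝄫
- major 9th: D♭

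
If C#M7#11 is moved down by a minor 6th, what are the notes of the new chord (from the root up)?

E#  G##  B#  D##  A##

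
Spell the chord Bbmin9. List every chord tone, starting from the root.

Bb  Db  F  Ab  C

Bbmin9 is a minor ninth built on Bb.
Root: Bb
Minor 3rd (3rd): Db
Perfect 5th (5th): F
Minor 7th (7th): Ab
Major 9th (9th): C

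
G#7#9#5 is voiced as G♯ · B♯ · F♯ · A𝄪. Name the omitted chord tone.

D𝄪

The full G#7#9#5 chord is G♯, B♯, D𝄪, F♯, A𝄪.
Comparing with the voicing, the augmented 5th (5th) — D𝄪 — is absent.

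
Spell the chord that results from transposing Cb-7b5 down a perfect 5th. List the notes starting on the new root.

Fb Abb Cbb Ebb

Transposed root: Cb → Fb (perfect 5th down). So we spell Fb half-diminished seventh:
- root: Fb
- minor 3rd: Abb
- diminished 5th: Cbb
- minor 7th: Ebb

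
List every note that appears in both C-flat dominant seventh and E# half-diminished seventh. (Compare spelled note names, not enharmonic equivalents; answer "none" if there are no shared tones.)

C-flat dominant seventh = Cb, Eb, Gb, Bbb.
E# half-diminished seventh = E#, G#, B, D#.
Shared: none.

none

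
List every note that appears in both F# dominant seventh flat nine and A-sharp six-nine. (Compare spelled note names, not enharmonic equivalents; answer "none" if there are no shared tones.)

A-sharp

F# dominant seventh flat nine = F-sharp, A-sharp, C-sharp, E, G.
A-sharp six-nine = A-sharp, C-double-sharp, E-sharp, F-double-sharp, B-sharp.
Shared: A-sharp.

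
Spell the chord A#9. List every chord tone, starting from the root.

Root A#, quality dominant ninth:
root → A#
3rd (major 3rd) → C##
5th (perfect 5th) → E#
7th (minor 7th) → G#
9th (major 9th) → B#

A#, C##, E#, G#, B#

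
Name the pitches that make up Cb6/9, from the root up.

Cb, Eb, Gb, Ab, Db

Root Cb, quality six-nine:
- root: Cb
- major 3rd: Eb
- perfect 5th: Gb
- major 6th: Ab
- major 9th: Db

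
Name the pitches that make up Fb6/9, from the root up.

Fb, Ab, Cb, Db, Gb

Root Fb, quality six-nine:
- root: Fb
- major 3rd: Ab
- perfect 5th: Cb
- major 6th: Db
- major 9th: Gb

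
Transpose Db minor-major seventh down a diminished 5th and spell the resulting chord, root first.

G, Bb, D, F#

Transposed root: Db → G (diminished 5th down). So we spell G minor-major seventh:
G — root
Bb — minor 3rd
D — perfect 5th
F# — major 7th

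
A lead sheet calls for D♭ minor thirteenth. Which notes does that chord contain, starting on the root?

D-flat – F-flat – A-flat – C-flat – E-flat – G-flat – B-flat

Root D-flat, quality minor thirteenth:
- root: D-flat
- minor 3rd: F-flat
- perfect 5th: A-flat
- minor 7th: C-flat
- major 9th: E-flat
- perfect 11th: G-flat
- major 13th: B-flat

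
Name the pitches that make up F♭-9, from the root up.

Fb – Abb – Cb – Ebb – Gb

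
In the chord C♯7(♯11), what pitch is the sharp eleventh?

Root of C♯7(♯11) = C#. The 11th is an augmented 11th: C# up an augmented 11th → F##.

F##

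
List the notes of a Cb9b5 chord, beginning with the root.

Cb9b5: dominant ninth flat five on C♭.
C♭ — root
E♭ — major 3rd
G𝄫 — diminished 5th
B𝄫 — minor 7th
D♭ — major 9th

C♭ E♭ G𝄫 B𝄫 D♭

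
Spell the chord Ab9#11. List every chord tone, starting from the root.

Ab  C  Eb  Gb  Bb  D

Ab9#11 is a dominant ninth sharp eleven built on Ab.
Root: Ab
Major 3rd (3rd): C
Perfect 5th (5th): Eb
Minor 7th (7th): Gb
Major 9th (9th): Bb
Augmented 11th (11th): D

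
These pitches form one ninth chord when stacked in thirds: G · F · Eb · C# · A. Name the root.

F

Stacking in thirds gives F – A – C# – Eb – G, so F is the root — F dominant ninth sharp five.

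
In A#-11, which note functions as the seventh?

G♯

Root of A#-11 = A♯. The 7th is a minor 7th: A♯ up a minor 7th → G♯.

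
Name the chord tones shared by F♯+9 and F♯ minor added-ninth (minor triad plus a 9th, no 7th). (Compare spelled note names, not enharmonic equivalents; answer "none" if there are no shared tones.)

F♯+9 = F#, A#, C##, E, G#.
F♯ minor added-ninth = F#, A, C#, G#.
Shared: F#, G#.

F#, G#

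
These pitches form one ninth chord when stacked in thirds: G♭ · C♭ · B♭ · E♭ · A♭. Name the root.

Arranged so that each adjacent pair is a third by letter name: A♭ – C♭ – E♭ – G♭ – B♭.
The bottom of that stack, A♭, is the root (this is A♭ minor ninth).

A♭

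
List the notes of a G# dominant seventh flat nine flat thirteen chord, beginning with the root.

Root G-sharp, quality dominant seventh flat nine flat thirteen:
G-sharp — root
B-sharp — major 3rd
D-sharp — perfect 5th
F-sharp — minor 7th
A — minor 9th
E — minor 13th

G-sharp  B-sharp  D-sharp  F-sharp  A  E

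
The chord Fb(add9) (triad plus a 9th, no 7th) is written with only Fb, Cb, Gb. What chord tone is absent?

Ab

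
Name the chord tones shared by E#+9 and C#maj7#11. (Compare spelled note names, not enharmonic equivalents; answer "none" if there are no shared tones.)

E# F##

E#+9 = E#, G##, B##, D#, F##.
C#maj7#11 = C#, E#, G#, B#, F##.
Shared: E#, F##.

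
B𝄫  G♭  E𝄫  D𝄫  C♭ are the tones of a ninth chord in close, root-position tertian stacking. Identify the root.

Stacking in thirds gives C♭ – E𝄫 – G♭ – B𝄫 – D𝄫, so C♭ is the root — C♭ minor seventh flat nine.

C♭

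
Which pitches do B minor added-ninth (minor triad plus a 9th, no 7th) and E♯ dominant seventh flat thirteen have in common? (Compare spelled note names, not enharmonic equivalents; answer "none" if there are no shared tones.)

B minor added-ninth = B, D, F-sharp, C-sharp.
E♯ dominant seventh flat thirteen = E-sharp, G-double-sharp, B-sharp, D-sharp, C-sharp.
Shared: C-sharp.

C-sharp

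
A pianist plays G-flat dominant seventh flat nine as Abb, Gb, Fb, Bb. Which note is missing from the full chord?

The full G-flat dominant seventh flat nine chord is Gb, Bb, Db, Fb, Abb.
Comparing with the voicing, the perfect 5th (5th) — Db — is absent.

Db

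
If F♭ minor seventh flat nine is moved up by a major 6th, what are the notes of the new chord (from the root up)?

Transposed root: F-flat → D-flat (major 6th up). So we spell D-flat minor seventh flat nine:
- root: D-flat
- minor 3rd: F-flat
- perfect 5th: A-flat
- minor 7th: C-flat
- minor 9th: E-double-flat

D-flat  F-flat  A-flat  C-flat  E-double-flat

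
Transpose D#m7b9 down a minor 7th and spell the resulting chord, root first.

E# – G# – B# – D# – F#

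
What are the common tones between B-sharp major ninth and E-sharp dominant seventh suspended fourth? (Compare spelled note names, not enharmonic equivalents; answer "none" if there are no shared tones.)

B-sharp major ninth: B# D## F## A## C##
E-sharp dominant seventh suspended fourth: E# A# B# D#
Common to both → B#.

B#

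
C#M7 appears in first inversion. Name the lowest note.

E#

C#M7 = C#–E#–G#–B#. First inversion → third in the bass = E#.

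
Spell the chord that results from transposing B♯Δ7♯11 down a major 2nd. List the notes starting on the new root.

B♯ down a major 2nd → A♯. New chord: A♯ major seventh sharp eleven.
- root: A♯
- major 3rd: C𝄪
- perfect 5th: E♯
- major 7th: G𝄪
- augmented 11th: D𝄪

A♯, C𝄪, E♯, G𝄪, D𝄪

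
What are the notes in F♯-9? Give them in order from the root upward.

F#  A  C#  E  G#

F♯-9: minor ninth on F#.
Root: F#
Minor 3rd (3rd): A
Perfect 5th (5th): C#
Minor 7th (7th): E
Major 9th (9th): G#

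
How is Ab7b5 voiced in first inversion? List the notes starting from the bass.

In root position, Ab7b5 is A♭–C–E𝄫–G♭.
First inversion puts the third (C) in the bass.

C – E𝄫 – G♭ – A♭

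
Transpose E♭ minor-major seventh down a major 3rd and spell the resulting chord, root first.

E-flat down a major 3rd → C-flat. New chord: C-flat minor-major seventh.
C-flat — root
E-double-flat — minor 3rd
G-flat — perfect 5th
B-flat — major 7th

C-flat – E-double-flat – G-flat – B-flat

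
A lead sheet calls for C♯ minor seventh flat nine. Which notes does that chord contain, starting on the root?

C#  E  G#  B  D

Root C#, quality minor seventh flat nine:
Root: C#
Minor 3rd (3rd): E
Perfect 5th (5th): G#
Minor 7th (7th): B
Minor 9th (9th): D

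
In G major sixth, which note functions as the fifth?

D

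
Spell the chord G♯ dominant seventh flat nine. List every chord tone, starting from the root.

G♯ dominant seventh flat nine: dominant seventh flat nine on G-sharp.
root → G-sharp
3rd (major 3rd) → B-sharp
5th (perfect 5th) → D-sharp
7th (minor 7th) → F-sharp
9th (minor 9th) → A

G-sharp B-sharp D-sharp F-sharp A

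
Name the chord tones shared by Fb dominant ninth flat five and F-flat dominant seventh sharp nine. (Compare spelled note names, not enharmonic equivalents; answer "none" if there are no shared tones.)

F♭ – A♭ – E𝄫

Fb dominant ninth flat five = F♭, A♭, C𝄫, E𝄫, G♭.
F-flat dominant seventh sharp nine = F♭, A♭, C♭, E𝄫, G.
Shared: F♭, A♭, E𝄫.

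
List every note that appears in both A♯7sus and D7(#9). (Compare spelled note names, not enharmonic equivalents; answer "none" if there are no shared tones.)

E♯

A♯7sus = A♯, D♯, E♯, G♯.
D7(#9) = D, F♯, A, C, E♯.
Shared: E♯.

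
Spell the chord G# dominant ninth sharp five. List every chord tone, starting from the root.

G♯ B♯ D𝄪 F♯ A♯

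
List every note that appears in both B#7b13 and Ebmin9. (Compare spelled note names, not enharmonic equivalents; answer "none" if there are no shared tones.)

none

B#7b13: B# D## F## A# G#
Ebmin9: Eb Gb Bb Db F
Common to both → none.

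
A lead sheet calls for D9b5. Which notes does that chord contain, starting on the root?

D  F♯  A♭  C  E

Root D, quality dominant ninth flat five:
root → D
3rd (major 3rd) → F♯
5th (diminished 5th) → A♭
7th (minor 7th) → C
9th (major 9th) → E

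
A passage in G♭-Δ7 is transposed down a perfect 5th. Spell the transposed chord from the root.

Cb  Ebb  Gb  Bb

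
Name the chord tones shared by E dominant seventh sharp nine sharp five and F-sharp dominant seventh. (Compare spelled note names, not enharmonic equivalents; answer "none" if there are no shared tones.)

E dominant seventh sharp nine sharp five: E G# B# D F##
F-sharp dominant seventh: F# A# C# E
Common to both → E.

E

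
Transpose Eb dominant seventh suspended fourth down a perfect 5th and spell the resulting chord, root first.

A-flat – D-flat – E-flat – G-flat

A perfect 5th down from E-flat is A-flat, so the new chord is A-flat dominant seventh suspended fourth.
root → A-flat
4th (perfect 4th) → D-flat
5th (perfect 5th) → E-flat
7th (minor 7th) → G-flat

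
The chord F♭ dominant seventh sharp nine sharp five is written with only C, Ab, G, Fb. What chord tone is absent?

Ebb

The full F♭ dominant seventh sharp nine sharp five chord is Fb, Ab, C, Ebb, G.
Comparing with the voicing, the minor 7th (7th) — Ebb — is absent.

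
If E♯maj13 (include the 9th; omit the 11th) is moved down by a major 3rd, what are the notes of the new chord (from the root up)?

C♯, E♯, G♯, B♯, D♯, A♯

E♯ down a major 3rd → C♯. New chord: C♯ major thirteenth.
Root: C♯
Major 3rd (3rd): E♯
Perfect 5th (5th): G♯
Major 7th (7th): B♯
Major 9th (9th): D♯
Major 13th (13th): A♯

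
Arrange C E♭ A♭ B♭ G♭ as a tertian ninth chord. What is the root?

A♭

Arranged so that each adjacent pair is a third by letter name: A♭ – C – E♭ – G♭ – B♭.
The bottom of that stack, A♭, is the root (this is A♭ dominant ninth).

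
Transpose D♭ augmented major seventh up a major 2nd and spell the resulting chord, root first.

Eb  G  B  D

A major 2nd up from Db is Eb, so the new chord is Eb augmented major seventh.
Eb — root
G — major 3rd
B — augmented 5th
D — major 7th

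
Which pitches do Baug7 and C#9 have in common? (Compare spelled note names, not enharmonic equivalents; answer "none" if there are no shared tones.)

Baug7 = B, D♯, F𝄪, A.
C#9 = C♯, E♯, G♯, B, D♯.
Shared: B, D♯.

B, D♯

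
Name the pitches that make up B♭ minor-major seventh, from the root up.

B-flat  D-flat  F  A

B♭ minor-major seventh is a minor-major seventh built on B-flat.
root → B-flat
3rd (minor 3rd) → D-flat
5th (perfect 5th) → F
7th (major 7th) → A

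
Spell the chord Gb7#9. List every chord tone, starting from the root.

Gb, Bb, Db, Fb, A

Root Gb, quality dominant seventh sharp nine:
Gb — root
Bb — major 3rd
Db — perfect 5th
Fb — minor 7th
A — augmented 9th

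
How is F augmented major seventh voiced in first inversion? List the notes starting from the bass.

A, C#, E, F

F augmented major seventh = F–A–C#–E; first inversion → third (A) lowest.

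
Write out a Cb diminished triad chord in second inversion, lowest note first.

Gbb, Cb, Ebb

Cb diminished triad = Cb–Ebb–Gbb; second inversion → fifth (Gbb) lowest.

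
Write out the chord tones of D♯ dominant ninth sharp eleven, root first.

D#  F##  A#  C#  E#  G##

D♯ dominant ninth sharp eleven is a dominant ninth sharp eleven built on D#.
- root: D#
- major 3rd: F##
- perfect 5th: A#
- minor 7th: C#
- major 9th: E#
- augmented 11th: G##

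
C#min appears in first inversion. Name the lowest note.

E

C#min = C#–E–G#. First inversion → third in the bass = E.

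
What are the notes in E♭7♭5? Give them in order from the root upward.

Eb – G – Bbb – Db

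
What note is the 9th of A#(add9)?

Root of A#(add9) = A#. The 9th is a major 9th: A# up a major 9th → B#.

B#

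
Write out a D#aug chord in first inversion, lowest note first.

In root position, D#aug is D#–F##–A##.
First inversion puts the third (F##) in the bass.

F##, A##, D#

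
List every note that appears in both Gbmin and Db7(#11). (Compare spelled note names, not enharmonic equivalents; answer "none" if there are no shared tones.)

Gbmin = Gb, Bbb, Db.
Db7(#11) = Db, F, Ab, Cb, G.
Shared: Db.

Db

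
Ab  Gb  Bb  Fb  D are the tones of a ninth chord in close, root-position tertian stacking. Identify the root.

Arranged so that each adjacent pair is a third by letter name: Gb – Bb – D – Fb – Ab.
The bottom of that stack, Gb, is the root (this is Gb dominant ninth sharp five).

Gb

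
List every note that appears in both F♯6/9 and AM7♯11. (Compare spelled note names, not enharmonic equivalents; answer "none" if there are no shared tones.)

C# D# G#

F♯6/9 = F#, A#, C#, D#, G#.
AM7♯11 = A, C#, E, G#, D#.
Shared: C#, D#, G#.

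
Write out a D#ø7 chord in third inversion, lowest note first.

D#ø7 = D#–F#–A–C#; third inversion → seventh (C#) lowest.

C# D# F# A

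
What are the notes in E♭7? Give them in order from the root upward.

Root Eb, quality dominant seventh:
Root: Eb
Major 3rd (3rd): G
Perfect 5th (5th): Bb
Minor 7th (7th): Db

Eb, G, Bb, Db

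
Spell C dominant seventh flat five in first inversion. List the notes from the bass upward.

In root position, C dominant seventh flat five is C–E–Gb–Bb.
First inversion puts the third (E) in the bass.

E Gb Bb C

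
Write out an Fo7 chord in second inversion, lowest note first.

In root position, Fo7 is F–A♭–C♭–E𝄫.
Second inversion puts the fifth (C♭) in the bass.

C♭, E𝄫, F, A♭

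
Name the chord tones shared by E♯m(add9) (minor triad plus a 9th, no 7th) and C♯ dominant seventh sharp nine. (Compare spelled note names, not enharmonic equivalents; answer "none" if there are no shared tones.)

E# – G#

E♯m(add9): E# G# B# F##
C♯ dominant seventh sharp nine: C# E# G# B D##
Common to both → E#, G#.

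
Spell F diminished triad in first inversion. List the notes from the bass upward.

A-flat – C-flat – F

In root position, F diminished triad is F–A-flat–C-flat.
First inversion puts the third (A-flat) in the bass.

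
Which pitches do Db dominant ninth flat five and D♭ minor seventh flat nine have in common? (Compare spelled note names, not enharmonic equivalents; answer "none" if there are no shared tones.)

D-flat C-flat

Db dominant ninth flat five = D-flat, F, A-double-flat, C-flat, E-flat.
D♭ minor seventh flat nine = D-flat, F-flat, A-flat, C-flat, E-double-flat.
Shared: D-flat, C-flat.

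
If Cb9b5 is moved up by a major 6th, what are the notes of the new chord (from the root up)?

Ab – C – Ebb – Gb – Bb

Transposed root: Cb → Ab (major 6th up). So we spell Ab dominant ninth flat five:
Root: Ab
Major 3rd (3rd): C
Diminished 5th (5th): Ebb
Minor 7th (7th): Gb
Major 9th (9th): Bb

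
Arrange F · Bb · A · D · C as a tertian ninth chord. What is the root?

Bb

Arranged so that each adjacent pair is a third by letter name: Bb – D – F – A – C.
The bottom of that stack, Bb, is the root (this is Bb major ninth).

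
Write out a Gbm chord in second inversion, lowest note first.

Gbm = Gb–Bbb–Db; second inversion → fifth (Db) lowest.

Db – Gb – Bbb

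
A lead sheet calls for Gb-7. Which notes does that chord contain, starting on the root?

Gb-7: minor seventh on Gb.
- root: Gb
- minor 3rd: Bbb
- perfect 5th: Db
- minor 7th: Fb

Gb Bbb Db Fb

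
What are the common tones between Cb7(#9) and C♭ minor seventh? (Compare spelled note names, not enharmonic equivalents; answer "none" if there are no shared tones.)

Cb, Gb, Bbb

Cb7(#9) = Cb, Eb, Gb, Bbb, D.
C♭ minor seventh = Cb, Ebb, Gb, Bbb.
Shared: Cb, Gb, Bbb.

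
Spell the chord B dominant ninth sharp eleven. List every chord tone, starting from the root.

B, D♯, F♯, A, C♯, E♯

B dominant ninth sharp eleven: dominant ninth sharp eleven on B.
root → B
3rd (major 3rd) → D♯
5th (perfect 5th) → F♯
7th (minor 7th) → A
9th (major 9th) → C♯
11th (augmented 11th) → E♯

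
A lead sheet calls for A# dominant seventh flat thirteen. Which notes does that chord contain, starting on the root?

A# dominant seventh flat thirteen: dominant seventh flat thirteen on A#.
A# — root
C## — major 3rd
E# — perfect 5th
G# — minor 7th
F# — minor 13th

A# C## E# G# F#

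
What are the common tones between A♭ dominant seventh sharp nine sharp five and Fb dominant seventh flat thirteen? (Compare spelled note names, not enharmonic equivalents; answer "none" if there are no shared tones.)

A♭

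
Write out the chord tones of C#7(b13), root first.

C# – E# – G# – B – A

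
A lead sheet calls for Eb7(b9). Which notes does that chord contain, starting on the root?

E♭, G, B♭, D♭, F♭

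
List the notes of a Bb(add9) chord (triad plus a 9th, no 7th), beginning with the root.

Bb, D, F, C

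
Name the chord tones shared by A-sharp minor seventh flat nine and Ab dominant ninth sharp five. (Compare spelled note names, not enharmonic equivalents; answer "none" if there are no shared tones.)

A-sharp minor seventh flat nine = A-sharp, C-sharp, E-sharp, G-sharp, B.
Ab dominant ninth sharp five = A-flat, C, E, G-flat, B-flat.
Shared: none.

none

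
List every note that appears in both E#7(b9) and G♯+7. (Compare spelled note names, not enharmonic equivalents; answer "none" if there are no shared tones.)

E#7(b9) = E#, G##, B#, D#, F#.
G♯+7 = G#, B#, D##, F#.
Shared: B#, F#.

B#  F#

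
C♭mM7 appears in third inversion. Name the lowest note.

C♭mM7 = Cb–Ebb–Gb–Bb. Third inversion → seventh in the bass = Bb.

Bb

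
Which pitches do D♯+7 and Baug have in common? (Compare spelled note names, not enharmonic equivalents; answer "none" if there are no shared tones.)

D# – F##

D♯+7: D# F## A## C#
Baug: B D# F##
Common to both → D#, F##.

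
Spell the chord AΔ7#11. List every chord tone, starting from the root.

AΔ7#11 is a major seventh sharp eleven built on A.
- root: A
- major 3rd: C#
- perfect 5th: E
- major 7th: G#
- augmented 11th: D#

A – C# – E – G# – D#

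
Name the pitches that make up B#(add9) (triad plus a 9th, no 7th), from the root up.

B#, D##, F##, C##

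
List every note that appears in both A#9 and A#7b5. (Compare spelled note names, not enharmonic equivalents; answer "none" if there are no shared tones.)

A♯, C𝄪, G♯

A#9 = A♯, C𝄪, E♯, G♯, B♯.
A#7b5 = A♯, C𝄪, E, G♯.
Shared: A♯, C𝄪, G♯.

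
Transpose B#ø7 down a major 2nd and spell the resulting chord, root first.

A# C# E G#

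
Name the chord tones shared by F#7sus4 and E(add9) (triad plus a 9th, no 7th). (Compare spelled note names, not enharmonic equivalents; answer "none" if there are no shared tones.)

F# B E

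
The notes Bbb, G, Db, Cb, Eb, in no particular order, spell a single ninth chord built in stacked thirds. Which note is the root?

Cb

Stacking in thirds gives Cb – Eb – G – Bbb – Db, so Cb is the root — Cb dominant ninth sharp five.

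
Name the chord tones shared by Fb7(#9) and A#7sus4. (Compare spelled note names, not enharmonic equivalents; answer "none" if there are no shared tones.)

Fb7(#9): F♭ A♭ C♭ E𝄫 G
A#7sus4: A♯ D♯ E♯ G♯
Common to both → none.

none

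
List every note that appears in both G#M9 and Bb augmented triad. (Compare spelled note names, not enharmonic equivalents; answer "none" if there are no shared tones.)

none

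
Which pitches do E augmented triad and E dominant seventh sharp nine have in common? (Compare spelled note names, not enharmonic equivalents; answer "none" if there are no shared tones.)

E augmented triad: E G-sharp B-sharp
E dominant seventh sharp nine: E G-sharp B D F-double-sharp
Common to both → E, G-sharp.

E – G-sharp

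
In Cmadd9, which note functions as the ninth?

D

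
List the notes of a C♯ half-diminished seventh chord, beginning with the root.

C-sharp, E, G, B

Root C-sharp, quality half-diminished seventh:
Root: C-sharp
Minor 3rd (3rd): E
Diminished 5th (5th): G
Minor 7th (7th): B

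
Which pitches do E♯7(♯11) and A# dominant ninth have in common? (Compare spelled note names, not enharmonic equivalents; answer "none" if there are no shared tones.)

E♯7(♯11) = E♯, G𝄪, B♯, D♯, A𝄪.
A# dominant ninth = A♯, C𝄪, E♯, G♯, B♯.
Shared: E♯, B♯.

E♯  B♯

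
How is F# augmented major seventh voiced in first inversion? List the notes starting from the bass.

A#, C##, E#, F#

F# augmented major seventh = F#–A#–C##–E#; first inversion → third (A#) lowest.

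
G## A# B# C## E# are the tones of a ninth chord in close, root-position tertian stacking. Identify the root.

Arranged so that each adjacent pair is a third by letter name: A# – C## – E# – G## – B#.
The bottom of that stack, A#, is the root (this is A# major ninth).

A#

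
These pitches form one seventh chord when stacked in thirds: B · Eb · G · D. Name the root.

Eb

Arranged so that each adjacent pair is a third by letter name: Eb – G – B – D.
The bottom of that stack, Eb, is the root (this is Eb augmented major seventh).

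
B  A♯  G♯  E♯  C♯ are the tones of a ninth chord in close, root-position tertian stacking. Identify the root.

A♯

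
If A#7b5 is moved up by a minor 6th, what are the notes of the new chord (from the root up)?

F#  A#  C  E

Transposed root: A# → F# (minor 6th up). So we spell F# dominant seventh flat five:
- root: F#
- major 3rd: A#
- diminished 5th: C
- minor 7th: E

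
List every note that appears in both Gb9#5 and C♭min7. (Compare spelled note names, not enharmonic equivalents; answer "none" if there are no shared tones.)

Gb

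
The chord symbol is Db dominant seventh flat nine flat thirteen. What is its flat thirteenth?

Root of Db dominant seventh flat nine flat thirteen = Db. The 13th is a minor 13th: Db up a minor 13th → Bbb.

Bbb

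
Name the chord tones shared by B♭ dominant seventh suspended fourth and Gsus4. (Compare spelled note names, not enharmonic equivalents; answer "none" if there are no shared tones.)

none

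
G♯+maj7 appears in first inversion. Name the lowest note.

B♯

G♯+maj7 in root position is G♯–B♯–D𝄪–F𝄪.
First inversion places the third in the bass, which is B♯.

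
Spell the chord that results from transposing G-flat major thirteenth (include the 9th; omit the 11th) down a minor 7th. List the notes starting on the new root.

A-flat C E-flat G B-flat F

Transposed root: G-flat → A-flat (minor 7th down). So we spell A-flat major thirteenth:
root → A-flat
3rd (major 3rd) → C
5th (perfect 5th) → E-flat
7th (major 7th) → G
9th (major 9th) → B-flat
13th (major 13th) → F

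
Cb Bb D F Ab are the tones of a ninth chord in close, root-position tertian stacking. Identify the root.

Stacking in thirds gives Bb – D – F – Ab – Cb, so Bb is the root — Bb dominant seventh flat nine.

Bb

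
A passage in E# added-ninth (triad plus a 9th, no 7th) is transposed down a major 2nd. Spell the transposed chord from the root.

D-sharp, F-double-sharp, A-sharp, E-sharp

E-sharp down a major 2nd → D-sharp. New chord: D-sharp added-ninth.
Root: D-sharp
Major 3rd (3rd): F-double-sharp
Perfect 5th (5th): A-sharp
Major 9th (9th): E-sharp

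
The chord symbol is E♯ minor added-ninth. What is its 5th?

B-sharp

E♯ minor added-ninth is built on E-sharp; its 5th is a perfect 5th above the root.
A fifth above E uses the letter B, and the perfect 5th above E-sharp is B-sharp.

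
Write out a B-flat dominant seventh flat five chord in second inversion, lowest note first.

In root position, B-flat dominant seventh flat five is Bb–D–Fb–Ab.
Second inversion puts the fifth (Fb) in the bass.

Fb, Ab, Bb, D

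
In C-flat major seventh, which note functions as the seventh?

C-flat major seventh is built on C-flat; its 7th is a major 7th above the root.
A seventh above C uses the letter B, and the major 7th above C-flat is B-flat.

B-flat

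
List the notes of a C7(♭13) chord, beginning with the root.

C7(♭13): dominant seventh flat thirteen on C.
Root: C
Major 3rd (3rd): E
Perfect 5th (5th): G
Minor 7th (7th): Bb
Minor 13th (13th): Ab

C, E, G, Bb, Ab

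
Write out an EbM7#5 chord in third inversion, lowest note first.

D Eb G B

In root position, EbM7#5 is Eb–G–B–D.
Third inversion puts the seventh (D) in the bass.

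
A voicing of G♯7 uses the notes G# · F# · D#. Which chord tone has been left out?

B#

The full G♯7 chord is G#, B#, D#, F#.
Comparing with the voicing, the major 3rd (3rd) — B# — is absent.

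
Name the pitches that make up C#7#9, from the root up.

C#7#9 is a dominant seventh sharp nine built on C#.
root → C#
3rd (major 3rd) → E#
5th (perfect 5th) → G#
7th (minor 7th) → B
9th (augmented 9th) → D##

C# – E# – G# – B – D##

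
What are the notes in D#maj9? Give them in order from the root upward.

D#, F##, A#, C##, E#

D#maj9: major ninth on D#.
D# — root
F## — major 3rd
A# — perfect 5th
C## — major 7th
E# — major 9th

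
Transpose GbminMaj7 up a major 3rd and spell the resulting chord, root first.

Bb  Db  F  A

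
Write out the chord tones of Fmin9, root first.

Root F, quality minor ninth:
F — root
Ab — minor 3rd
C — perfect 5th
Eb — minor 7th
G — major 9th

F, Ab, C, Eb, G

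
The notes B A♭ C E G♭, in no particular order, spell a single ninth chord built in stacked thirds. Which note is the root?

Arranged so that each adjacent pair is a third by letter name: A♭ – C – E – G♭ – B.
The bottom of that stack, A♭, is the root (this is A♭ dominant seventh sharp nine sharp five).

A♭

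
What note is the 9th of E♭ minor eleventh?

F

E♭ minor eleventh is built on E-flat; its 9th is a major 9th above the root.
A second above E uses the letter F, and the major 9th above E-flat is F.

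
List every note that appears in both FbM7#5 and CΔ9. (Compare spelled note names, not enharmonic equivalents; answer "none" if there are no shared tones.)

FbM7#5: Fb Ab C Eb
CΔ9: C E G B D
Common to both → C.

C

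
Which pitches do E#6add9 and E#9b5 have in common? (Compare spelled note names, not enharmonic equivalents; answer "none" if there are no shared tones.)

E#, G##, F##

E#6add9 = E#, G##, B#, C##, F##.
E#9b5 = E#, G##, B, D#, F##.
Shared: E#, G##, F##.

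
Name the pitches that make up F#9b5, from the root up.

F#9b5: dominant ninth flat five on F♯.
- root: F♯
- major 3rd: A♯
- diminished 5th: C
- minor 7th: E
- major 9th: G♯

F♯, A♯, C, E, G♯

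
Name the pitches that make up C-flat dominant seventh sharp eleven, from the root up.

C-flat, E-flat, G-flat, B-double-flat, F

C-flat dominant seventh sharp eleven: dominant seventh sharp eleven on C-flat.
C-flat — root
E-flat — major 3rd
G-flat — perfect 5th
B-double-flat — minor 7th
F — augmented 11th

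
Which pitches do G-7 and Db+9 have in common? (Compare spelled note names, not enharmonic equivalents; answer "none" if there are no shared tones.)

G-7 = G, B♭, D, F.
Db+9 = D♭, F, A, C♭, E♭.
Shared: F.

F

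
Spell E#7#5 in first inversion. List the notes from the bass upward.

G𝄪, B𝄪, D♯, E♯

In root position, E#7#5 is E♯–G𝄪–B𝄪–D♯.
First inversion puts the third (G𝄪) in the bass.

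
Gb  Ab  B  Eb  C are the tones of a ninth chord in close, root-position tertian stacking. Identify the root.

Ab

Arranged so that each adjacent pair is a third by letter name: Ab – C – Eb – Gb – B.
The bottom of that stack, Ab, is the root (this is Ab dominant seventh sharp nine).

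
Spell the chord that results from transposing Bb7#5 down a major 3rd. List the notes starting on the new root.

Gb, Bb, D, Fb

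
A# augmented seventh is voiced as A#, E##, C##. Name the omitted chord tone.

A# augmented seventh = A#, C##, E##, G#. The voicing lacks the 7th (minor 7th), G#.

G#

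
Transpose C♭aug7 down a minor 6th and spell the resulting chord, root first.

Cb down a minor 6th → Eb. New chord: Eb augmented seventh.
root → Eb
3rd (major 3rd) → G
5th (augmented 5th) → B
7th (minor 7th) → Db

Eb, G, B, Db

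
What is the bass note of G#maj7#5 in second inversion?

G#maj7#5 = G♯–B♯–D𝄪–F𝄪. Second inversion → fifth in the bass = D𝄪.

D𝄪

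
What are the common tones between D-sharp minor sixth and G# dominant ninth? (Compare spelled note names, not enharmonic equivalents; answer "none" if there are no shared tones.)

D-sharp minor sixth = D#, F#, A#, B#.
G# dominant ninth = G#, B#, D#, F#, A#.
Shared: D#, F#, A#, B#.

D#, F#, A#, B#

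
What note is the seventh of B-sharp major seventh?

A-double-sharp

B-sharp major seventh is built on B-sharp; its 7th is a major 7th above the root.
A seventh above B uses the letter A, and the major 7th above B-sharp is A-double-sharp.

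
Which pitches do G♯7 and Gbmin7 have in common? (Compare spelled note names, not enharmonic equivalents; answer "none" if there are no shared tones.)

none

G♯7 = G#, B#, D#, F#.
Gbmin7 = Gb, Bbb, Db, Fb.
Shared: none.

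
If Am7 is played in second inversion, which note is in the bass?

E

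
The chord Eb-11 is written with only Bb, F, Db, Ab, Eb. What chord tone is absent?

Gb

The full Eb-11 chord is Eb, Gb, Bb, Db, F, Ab.
Comparing with the voicing, the minor 3rd (3rd) — Gb — is absent.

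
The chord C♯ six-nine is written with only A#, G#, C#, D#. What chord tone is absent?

E#

The full C♯ six-nine chord is C#, E#, G#, A#, D#.
Comparing with the voicing, the major 3rd (3rd) — E# — is absent.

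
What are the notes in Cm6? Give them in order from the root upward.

Cm6 is a minor sixth built on C.
- root: C
- minor 3rd: E♭
- perfect 5th: G
- major 6th: A

C, E♭, G, A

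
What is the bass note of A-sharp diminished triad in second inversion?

E

A-sharp diminished triad = A♯–C♯–E. Second inversion → fifth in the bass = E.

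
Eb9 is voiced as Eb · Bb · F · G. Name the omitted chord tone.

Db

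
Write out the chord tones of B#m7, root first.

Root B♯, quality minor seventh:
B♯ — root
D♯ — minor 3rd
F𝄪 — perfect 5th
A♯ — minor 7th

B♯ – D♯ – F𝄪 – A♯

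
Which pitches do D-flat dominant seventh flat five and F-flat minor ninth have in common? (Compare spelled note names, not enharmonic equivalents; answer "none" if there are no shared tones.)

A-double-flat, C-flat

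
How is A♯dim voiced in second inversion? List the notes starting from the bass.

E  A#  C#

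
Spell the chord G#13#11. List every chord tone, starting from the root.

Root G#, quality dominant thirteenth sharp eleven:
Root: G#
Major 3rd (3rd): B#
Perfect 5th (5th): D#
Minor 7th (7th): F#
Major 9th (9th): A#
Augmented 11th (11th): C##
Major 13th (13th): E#

G#  B#  D#  F#  A#  C##  E#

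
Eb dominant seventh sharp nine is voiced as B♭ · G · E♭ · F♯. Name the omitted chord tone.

D♭

The full Eb dominant seventh sharp nine chord is E♭, G, B♭, D♭, F♯.
Comparing with the voicing, the minor 7th (7th) — D♭ — is absent.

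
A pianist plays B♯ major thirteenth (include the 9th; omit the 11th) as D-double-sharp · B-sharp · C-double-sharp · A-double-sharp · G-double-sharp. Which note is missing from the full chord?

B♯ major thirteenth = B-sharp, D-double-sharp, F-double-sharp, A-double-sharp, C-double-sharp, G-double-sharp. The voicing lacks the 5th (perfect 5th), F-double-sharp.

F-double-sharp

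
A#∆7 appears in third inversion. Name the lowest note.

A#∆7 in root position is A#–C##–E#–G##.
Third inversion places the seventh in the bass, which is G##.

G##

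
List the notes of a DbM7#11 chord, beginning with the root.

D♭  F  A♭  C  G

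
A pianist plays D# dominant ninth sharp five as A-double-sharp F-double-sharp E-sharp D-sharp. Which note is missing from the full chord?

C-sharp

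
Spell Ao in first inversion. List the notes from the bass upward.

In root position, Ao is A–C–Eb.
First inversion puts the third (C) in the bass.

C, Eb, A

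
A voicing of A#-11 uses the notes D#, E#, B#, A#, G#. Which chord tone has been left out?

C#

A#-11 = A#, C#, E#, G#, B#, D#. The voicing lacks the 3rd (minor 3rd), C#.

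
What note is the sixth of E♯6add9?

E♯6add9 is built on E#; its 6th is a major 6th above the root.
A sixth above E uses the letter C, and the major 6th above E# is C##.

C##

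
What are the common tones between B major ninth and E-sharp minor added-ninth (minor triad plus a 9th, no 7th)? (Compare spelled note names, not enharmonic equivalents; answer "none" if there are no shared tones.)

none

B major ninth: B D-sharp F-sharp A-sharp C-sharp
E-sharp minor added-ninth: E-sharp G-sharp B-sharp F-double-sharp
Common to both → none.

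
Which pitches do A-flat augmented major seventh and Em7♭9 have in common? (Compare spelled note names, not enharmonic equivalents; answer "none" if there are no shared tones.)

E, G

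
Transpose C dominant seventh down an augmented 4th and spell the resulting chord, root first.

G♭, B♭, D♭, F♭

Transposed root: C → G♭ (augmented 4th down). So we spell G♭ dominant seventh:
- root: G♭
- major 3rd: B♭
- perfect 5th: D♭
- minor 7th: F♭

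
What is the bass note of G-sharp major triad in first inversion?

G-sharp major triad in root position is G#–B#–D#.
First inversion places the third in the bass, which is B#.

B#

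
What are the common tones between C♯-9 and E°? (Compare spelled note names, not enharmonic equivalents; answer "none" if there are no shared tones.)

C♯-9: C♯ E G♯ B D♯
E°: E G B♭
Common to both → E.

E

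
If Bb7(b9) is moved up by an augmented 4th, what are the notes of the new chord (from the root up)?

An augmented 4th up from Bb is E, so the new chord is E dominant seventh flat nine.
- root: E
- major 3rd: G#
- perfect 5th: B
- minor 7th: D
- minor 9th: F

E – G# – B – D – F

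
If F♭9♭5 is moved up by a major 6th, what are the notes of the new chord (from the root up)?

D♭, F, A𝄫, C♭, E♭

A major 6th up from F♭ is D♭, so the new chord is D♭ dominant ninth flat five.
D♭ — root
F — major 3rd
A𝄫 — diminished 5th
C♭ — minor 7th
E♭ — major 9th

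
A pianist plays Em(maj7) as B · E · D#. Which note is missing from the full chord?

G

The full Em(maj7) chord is E, G, B, D#.
Comparing with the voicing, the minor 3rd (3rd) — G — is absent.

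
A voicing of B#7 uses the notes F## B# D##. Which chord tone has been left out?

A#

B#7 = B#, D##, F##, A#. The voicing lacks the 7th (minor 7th), A#.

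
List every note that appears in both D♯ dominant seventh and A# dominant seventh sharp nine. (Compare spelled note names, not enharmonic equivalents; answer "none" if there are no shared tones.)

A-sharp

D♯ dominant seventh = D-sharp, F-double-sharp, A-sharp, C-sharp.
A# dominant seventh sharp nine = A-sharp, C-double-sharp, E-sharp, G-sharp, B-double-sharp.
Shared: A-sharp.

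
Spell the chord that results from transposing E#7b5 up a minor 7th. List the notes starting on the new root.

D# F## A C#

Transposed root: E# → D# (minor 7th up). So we spell D# dominant seventh flat five:
Root: D#
Major 3rd (3rd): F##
Diminished 5th (5th): A
Minor 7th (7th): C#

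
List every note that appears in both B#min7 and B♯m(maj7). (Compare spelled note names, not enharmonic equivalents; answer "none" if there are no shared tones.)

B# D# F##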